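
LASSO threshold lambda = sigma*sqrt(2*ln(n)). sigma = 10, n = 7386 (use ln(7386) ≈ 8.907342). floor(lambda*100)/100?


ln(7386) ≈ 8.907342.
2*ln(n) ≈ 17.814684.
sqrt(2*ln(n)) ≈ sqrt(17.814684) ≈ 4.220744.
lambda ≈ 10*4.220744 = 42.20744.
floor(lambda*100)/100 = 42.20.

42.20


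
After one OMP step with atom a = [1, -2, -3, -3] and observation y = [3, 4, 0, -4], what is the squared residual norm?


a^T a = 23.
a^T y = 7.
coeff = 7/23 = 7/23.
||r||^2 = 894/23.

894/23


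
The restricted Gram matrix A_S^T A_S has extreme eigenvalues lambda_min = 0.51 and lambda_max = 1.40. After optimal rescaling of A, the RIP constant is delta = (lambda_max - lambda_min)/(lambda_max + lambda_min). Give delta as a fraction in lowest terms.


lambda_max - lambda_min = 1.40 - 0.51 = 0.89.
lambda_max + lambda_min = 1.40 + 0.51 = 1.91.
delta = 0.89/1.91 = 89/191.

89/191


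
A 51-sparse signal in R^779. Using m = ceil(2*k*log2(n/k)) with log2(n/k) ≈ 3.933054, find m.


log2(n/k) = log2(779/51) ≈ 3.933054.
2*k*log2(n/k) ≈ 2*51*3.933054 = 401.171508.
m = ceil(401.171508) = 402.

402


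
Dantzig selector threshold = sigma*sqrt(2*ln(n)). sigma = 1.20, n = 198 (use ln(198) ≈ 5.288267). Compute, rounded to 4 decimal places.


ln(198) ≈ 5.288267.
2*ln(n) ≈ 10.576534.
sqrt(2*ln(n)) ≈ sqrt(10.576534) ≈ 3.252158.
threshold ≈ 1.20*3.252158 = 3.9025896 ≈ 3.9026.

3.9026


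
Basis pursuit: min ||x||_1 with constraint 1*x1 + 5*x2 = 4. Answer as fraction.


Axis intercepts:
  x1 = 4, x2 = 0: L1 = 4
  x1 = 0, x2 = 4/5: L1 = 4/5
x* = (0, 4/5)
||x*||_1 = 4/5.

4/5


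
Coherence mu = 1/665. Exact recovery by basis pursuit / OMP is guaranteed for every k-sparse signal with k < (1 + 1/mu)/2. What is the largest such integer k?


1/mu = 665.
1 + 1/mu = 666.
(1 + 1/mu)/2 = 333 is an integer and the inequality is strict, so k_max = 333 - 1 = 332.

332


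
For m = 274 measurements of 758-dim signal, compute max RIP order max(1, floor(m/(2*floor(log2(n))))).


floor(log2(758)) = 9.
2*9 = 18.
m/(2*floor(log2(n))) = 274/18 ≈ 15.2222.
floor = 15.
k = max(1, 15) = 15.

15


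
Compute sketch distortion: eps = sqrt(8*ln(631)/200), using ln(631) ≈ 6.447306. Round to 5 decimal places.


ln(631) ≈ 6.447306.
8*ln(N)/m ≈ 8*6.447306/200 ≈ 0.25789224.
eps = sqrt(0.25789224) ≈ 0.5078309 ≈ 0.50783.

0.50783


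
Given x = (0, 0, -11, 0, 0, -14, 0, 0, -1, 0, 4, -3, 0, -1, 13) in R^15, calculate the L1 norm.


Non-zero entries: [(2, -11), (5, -14), (8, -1), (10, 4), (11, -3), (13, -1), (14, 13)]
Absolute values: [11, 14, 1, 4, 3, 1, 13]
||x||_1 = sum = 47.

47


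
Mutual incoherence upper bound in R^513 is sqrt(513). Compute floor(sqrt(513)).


22^2 = 484 <= 513 < 529 = 23^2, so 22 <= sqrt(513) < 23.
floor(sqrt(513)) = 22.

22


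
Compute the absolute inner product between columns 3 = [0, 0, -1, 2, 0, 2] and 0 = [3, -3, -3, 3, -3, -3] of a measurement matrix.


Inner product: 0*3 + 0*-3 + -1*-3 + 2*3 + 0*-3 + 2*-3
Products: [0, 0, 3, 6, 0, -6]
Sum = 3.
|dot| = 3.

3


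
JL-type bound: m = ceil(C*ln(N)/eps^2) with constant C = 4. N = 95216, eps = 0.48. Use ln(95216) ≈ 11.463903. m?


ln(95216) ≈ 11.463903.
eps^2 = 0.48^2 = 0.2304.
C*ln(N)/eps^2 ≈ 4*11.463903/0.2304 ≈ 199.0261.
m = ceil(199.0261) = 200.

200


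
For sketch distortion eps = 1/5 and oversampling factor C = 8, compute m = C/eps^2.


1/eps = 5.
(1/eps)^2 = 25.
m = 8*25 = 200.

200


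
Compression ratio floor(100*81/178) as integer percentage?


100*m/n = 100*81/178 ≈ 45.5056.
floor = 45.

45


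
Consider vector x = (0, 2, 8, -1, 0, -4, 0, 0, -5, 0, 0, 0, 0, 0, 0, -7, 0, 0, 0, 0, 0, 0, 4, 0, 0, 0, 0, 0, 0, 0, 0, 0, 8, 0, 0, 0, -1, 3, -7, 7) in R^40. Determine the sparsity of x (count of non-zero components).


Non-zero positions: [1, 2, 3, 5, 8, 15, 22, 32, 36, 37, 38, 39].
Sparsity = 12.

12


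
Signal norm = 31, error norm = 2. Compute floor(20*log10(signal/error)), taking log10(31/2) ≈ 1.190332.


||x||/||e|| = 31/2.
log10(31/2) ≈ 1.190332.
20*log10(||x||/||e||) ≈ 20*1.190332 = 23.80664.
floor(23.80664) = 23.

23


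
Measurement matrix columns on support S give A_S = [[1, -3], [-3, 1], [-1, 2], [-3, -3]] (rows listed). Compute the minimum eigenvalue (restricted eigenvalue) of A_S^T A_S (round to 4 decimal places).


A_S^T A_S = [[20, 1], [1, 23]].
trace = 43.
det = 459.
disc = trace^2 - 4*det = 1849 - 4*459 = 13.
sqrt(13) ≈ 3.605551.
lam_min = (43 - sqrt(13))/2 ≈ (43 - 3.605551)/2 = 19.6972245 ≈ 19.6972.

19.6972


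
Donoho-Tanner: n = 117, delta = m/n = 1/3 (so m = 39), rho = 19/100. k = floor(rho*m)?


m = 1/3*117 = 39.
rho = 19/100.
rho*m = 19/100*39 = 7.41.
k = floor(7.41) = 7.

7


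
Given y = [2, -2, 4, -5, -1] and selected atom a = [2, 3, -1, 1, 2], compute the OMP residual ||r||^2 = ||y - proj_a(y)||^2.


a^T a = 19.
a^T y = -13.
coeff = -13/19 = -13/19.
||r||^2 = 781/19.

781/19


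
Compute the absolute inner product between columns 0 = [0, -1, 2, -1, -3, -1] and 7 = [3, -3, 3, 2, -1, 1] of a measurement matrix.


Inner product: 0*3 + -1*-3 + 2*3 + -1*2 + -3*-1 + -1*1
Products: [0, 3, 6, -2, 3, -1]
Sum = 9.
|dot| = 9.

9


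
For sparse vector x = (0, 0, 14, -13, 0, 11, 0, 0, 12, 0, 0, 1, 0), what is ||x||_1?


Non-zero entries: [(2, 14), (3, -13), (5, 11), (8, 12), (11, 1)]
Absolute values: [14, 13, 11, 12, 1]
||x||_1 = sum = 51.

51


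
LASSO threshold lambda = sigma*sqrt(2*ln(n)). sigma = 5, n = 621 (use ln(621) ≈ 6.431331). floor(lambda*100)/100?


ln(621) ≈ 6.431331.
2*ln(n) ≈ 12.862662.
sqrt(2*ln(n)) ≈ sqrt(12.862662) ≈ 3.586455.
lambda ≈ 5*3.586455 = 17.932275.
floor(lambda*100)/100 = 17.93.

17.93


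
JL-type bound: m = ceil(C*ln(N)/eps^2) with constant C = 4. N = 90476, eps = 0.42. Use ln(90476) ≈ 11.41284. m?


ln(90476) ≈ 11.41284.
eps^2 = 0.42^2 = 0.1764.
C*ln(N)/eps^2 ≈ 4*11.41284/0.1764 ≈ 258.7946.
m = ceil(258.7946) = 259.

259


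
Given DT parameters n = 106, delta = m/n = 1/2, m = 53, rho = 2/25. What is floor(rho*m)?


m = 1/2*106 = 53.
rho = 2/25.
rho*m = 2/25*53 = 4.24.
k = floor(4.24) = 4.

4


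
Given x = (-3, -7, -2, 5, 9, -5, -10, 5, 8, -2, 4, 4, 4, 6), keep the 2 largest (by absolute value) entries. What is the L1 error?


Sorted |x_i| descending: [10, 9, 8, 7, 6, 5, 5, 5, 4, 4, 4, 3, 2, 2]
Keep top 2: [10, 9]
Tail entries: [8, 7, 6, 5, 5, 5, 4, 4, 4, 3, 2, 2]
L1 error = sum of tail = 55.

55


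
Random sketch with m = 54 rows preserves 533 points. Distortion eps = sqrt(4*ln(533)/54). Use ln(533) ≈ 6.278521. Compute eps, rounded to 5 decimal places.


ln(533) ≈ 6.278521.
4*ln(N)/m ≈ 4*6.278521/54 ≈ 0.46507563.
eps = sqrt(0.46507563) ≈ 0.6819645 ≈ 0.68196.

0.68196


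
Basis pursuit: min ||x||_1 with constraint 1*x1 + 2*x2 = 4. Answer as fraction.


Axis intercepts:
  x1 = 4, x2 = 0: L1 = 4
  x1 = 0, x2 = 2: L1 = 2
x* = (0, 2)
||x*||_1 = 2.

2


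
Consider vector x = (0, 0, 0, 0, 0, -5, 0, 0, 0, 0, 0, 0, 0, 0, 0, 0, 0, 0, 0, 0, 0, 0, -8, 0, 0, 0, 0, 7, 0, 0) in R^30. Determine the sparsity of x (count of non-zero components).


Non-zero positions: [5, 22, 27].
Sparsity = 3.

3


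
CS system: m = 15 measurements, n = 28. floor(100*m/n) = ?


100*m/n = 100*15/28 ≈ 53.5714.
floor = 53.

53


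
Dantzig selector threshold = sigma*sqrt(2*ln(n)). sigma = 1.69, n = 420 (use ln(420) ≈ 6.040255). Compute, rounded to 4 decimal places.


ln(420) ≈ 6.040255.
2*ln(n) ≈ 12.08051.
sqrt(2*ln(n)) ≈ sqrt(12.08051) ≈ 3.475703.
threshold ≈ 1.69*3.475703 = 5.87393807 ≈ 5.8739.

5.8739


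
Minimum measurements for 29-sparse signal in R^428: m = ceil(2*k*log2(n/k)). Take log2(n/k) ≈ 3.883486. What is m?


log2(n/k) = log2(428/29) ≈ 3.883486.
2*k*log2(n/k) ≈ 2*29*3.883486 = 225.242188.
m = ceil(225.242188) = 226.

226


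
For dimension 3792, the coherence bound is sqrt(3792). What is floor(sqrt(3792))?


61^2 = 3721 <= 3792 < 3844 = 62^2, so 61 <= sqrt(3792) < 62.
floor(sqrt(3792)) = 61.

61


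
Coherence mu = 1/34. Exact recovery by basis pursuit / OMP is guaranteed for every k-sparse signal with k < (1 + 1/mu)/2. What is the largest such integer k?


1/mu = 34.
1 + 1/mu = 35.
(1 + 1/mu)/2 = 17.5 is not an integer, so k_max = floor(17.5) = 17.

17


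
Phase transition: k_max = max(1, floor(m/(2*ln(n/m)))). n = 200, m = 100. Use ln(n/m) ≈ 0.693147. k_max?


n/m = 200/100 = 2.
ln(n/m) ≈ 0.693147.
2*ln(n/m) ≈ 1.386294.
m/(2*ln(n/m)) ≈ 100/1.386294 ≈ 72.1348.
floor = 72.
k_max = max(1, 72) = 72.

72


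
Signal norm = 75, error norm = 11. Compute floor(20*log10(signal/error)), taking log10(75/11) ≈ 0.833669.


||x||/||e|| = 75/11.
log10(75/11) ≈ 0.833669.
20*log10(||x||/||e||) ≈ 20*0.833669 = 16.67338.
floor(16.67338) = 16.

16


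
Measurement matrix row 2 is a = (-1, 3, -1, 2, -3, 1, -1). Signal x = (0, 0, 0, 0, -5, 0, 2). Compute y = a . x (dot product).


Non-zero terms: ['-3*-5', '-1*2']
Products: [15, -2]
y = sum = 13.

13


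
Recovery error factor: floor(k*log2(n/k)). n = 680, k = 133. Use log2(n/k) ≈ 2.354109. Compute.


log2(n/k) = log2(680/133) ≈ 2.354109.
k*log2(n/k) ≈ 133*2.354109 = 313.096497.
floor(313.096497) = 313.

313


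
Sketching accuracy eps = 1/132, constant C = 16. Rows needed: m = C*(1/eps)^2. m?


1/eps = 132.
(1/eps)^2 = 17424.
m = 16*17424 = 278784.

278784


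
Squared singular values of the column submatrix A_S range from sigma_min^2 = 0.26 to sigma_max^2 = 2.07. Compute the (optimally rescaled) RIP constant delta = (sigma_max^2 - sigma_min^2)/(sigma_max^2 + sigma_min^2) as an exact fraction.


lambda_max - lambda_min = 2.07 - 0.26 = 1.81.
lambda_max + lambda_min = 2.07 + 0.26 = 2.33.
delta = 1.81/2.33 = 181/233.

181/233


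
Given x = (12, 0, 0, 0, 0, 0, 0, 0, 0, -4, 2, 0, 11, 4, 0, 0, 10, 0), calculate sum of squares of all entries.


Non-zero entries: [(0, 12), (9, -4), (10, 2), (12, 11), (13, 4), (16, 10)]
Squares: [144, 16, 4, 121, 16, 100]
||x||_2^2 = sum = 401.

401


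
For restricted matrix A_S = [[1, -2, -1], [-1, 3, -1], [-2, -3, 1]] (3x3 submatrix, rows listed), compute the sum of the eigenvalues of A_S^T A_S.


Sum of eigenvalues of A_S^T A_S = trace(A_S^T A_S) = sum of squared column norms of A_S.
A_S^T A_S diagonal: [6, 22, 3].
trace = 6 + 22 + 3 = 31.

31


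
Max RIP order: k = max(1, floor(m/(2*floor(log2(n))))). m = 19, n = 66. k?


floor(log2(66)) = 6.
2*6 = 12.
m/(2*floor(log2(n))) = 19/12 ≈ 1.5833.
floor = 1.
k = max(1, 1) = 1.

1


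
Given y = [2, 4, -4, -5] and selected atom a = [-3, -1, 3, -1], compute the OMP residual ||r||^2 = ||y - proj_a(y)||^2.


a^T a = 20.
a^T y = -17.
coeff = -17/20 = -17/20.
||r||^2 = 931/20.

931/20


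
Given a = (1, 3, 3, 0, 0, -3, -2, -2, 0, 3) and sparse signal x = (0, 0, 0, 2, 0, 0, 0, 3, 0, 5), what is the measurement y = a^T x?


Non-zero terms: ['0*2', '-2*3', '3*5']
Products: [0, -6, 15]
y = sum = 9.

9


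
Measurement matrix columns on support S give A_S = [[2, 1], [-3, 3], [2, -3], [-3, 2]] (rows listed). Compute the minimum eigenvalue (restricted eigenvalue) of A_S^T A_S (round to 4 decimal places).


A_S^T A_S = [[26, -19], [-19, 23]].
trace = 49.
det = 237.
disc = trace^2 - 4*det = 2401 - 4*237 = 1453.
sqrt(1453) ≈ 38.118237.
lam_min = (49 - sqrt(1453))/2 ≈ (49 - 38.118237)/2 = 5.4408815 ≈ 5.4409.

5.4409


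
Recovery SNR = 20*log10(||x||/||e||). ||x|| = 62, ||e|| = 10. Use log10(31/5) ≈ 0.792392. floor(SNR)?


||x||/||e|| = 62/10 = 31/5.
log10(31/5) ≈ 0.792392.
20*log10(||x||/||e||) ≈ 20*0.792392 = 15.84784.
floor(15.84784) = 15.

15


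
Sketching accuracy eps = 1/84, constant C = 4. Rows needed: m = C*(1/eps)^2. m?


1/eps = 84.
(1/eps)^2 = 7056.
m = 4*7056 = 28224.

28224


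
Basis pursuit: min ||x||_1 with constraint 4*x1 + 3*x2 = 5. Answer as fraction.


Axis intercepts:
  x1 = 5/4, x2 = 0: L1 = 5/4
  x1 = 0, x2 = 5/3: L1 = 5/3
x* = (5/4, 0)
||x*||_1 = 5/4.

5/4


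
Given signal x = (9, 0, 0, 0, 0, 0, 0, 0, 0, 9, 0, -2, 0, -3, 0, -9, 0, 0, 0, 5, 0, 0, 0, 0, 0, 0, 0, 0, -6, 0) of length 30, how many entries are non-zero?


Non-zero positions: [0, 9, 11, 13, 15, 19, 28].
Sparsity = 7.

7


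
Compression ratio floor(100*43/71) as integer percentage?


100*m/n = 100*43/71 ≈ 60.5634.
floor = 60.

60


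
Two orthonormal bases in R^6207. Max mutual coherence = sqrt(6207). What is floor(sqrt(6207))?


78^2 = 6084 <= 6207 < 6241 = 79^2, so 78 <= sqrt(6207) < 79.
floor(sqrt(6207)) = 78.

78


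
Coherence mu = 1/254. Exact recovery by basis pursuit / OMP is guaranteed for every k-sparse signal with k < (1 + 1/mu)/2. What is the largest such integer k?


1/mu = 254.
1 + 1/mu = 255.
(1 + 1/mu)/2 = 127.5 is not an integer, so k_max = floor(127.5) = 127.

127


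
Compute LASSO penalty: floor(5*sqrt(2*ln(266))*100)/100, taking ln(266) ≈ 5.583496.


ln(266) ≈ 5.583496.
2*ln(n) ≈ 11.166992.
sqrt(2*ln(n)) ≈ sqrt(11.166992) ≈ 3.341705.
lambda ≈ 5*3.341705 = 16.708525.
floor(lambda*100)/100 = 16.70.

16.70


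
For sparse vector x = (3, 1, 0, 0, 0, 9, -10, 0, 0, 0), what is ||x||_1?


Non-zero entries: [(0, 3), (1, 1), (5, 9), (6, -10)]
Absolute values: [3, 1, 9, 10]
||x||_1 = sum = 23.

23


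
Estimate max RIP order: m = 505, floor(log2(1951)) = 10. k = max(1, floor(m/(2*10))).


floor(log2(1951)) = 10.
2*10 = 20.
m/(2*floor(log2(n))) = 505/20 ≈ 25.25.
floor = 25.
k = max(1, 25) = 25.

25


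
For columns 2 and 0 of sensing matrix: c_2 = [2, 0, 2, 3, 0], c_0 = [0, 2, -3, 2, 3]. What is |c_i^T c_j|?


Inner product: 2*0 + 0*2 + 2*-3 + 3*2 + 0*3
Products: [0, 0, -6, 6, 0]
Sum = 0.
|dot| = 0.

0


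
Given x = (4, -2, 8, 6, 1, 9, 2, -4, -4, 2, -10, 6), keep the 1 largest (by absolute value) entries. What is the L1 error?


Sorted |x_i| descending: [10, 9, 8, 6, 6, 4, 4, 4, 2, 2, 2, 1]
Keep top 1: [10]
Tail entries: [9, 8, 6, 6, 4, 4, 4, 2, 2, 2, 1]
L1 error = sum of tail = 48.

48


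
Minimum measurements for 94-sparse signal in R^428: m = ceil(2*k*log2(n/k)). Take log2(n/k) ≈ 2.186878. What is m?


log2(n/k) = log2(428/94) ≈ 2.186878.
2*k*log2(n/k) ≈ 2*94*2.186878 = 411.133064.
m = ceil(411.133064) = 412.

412


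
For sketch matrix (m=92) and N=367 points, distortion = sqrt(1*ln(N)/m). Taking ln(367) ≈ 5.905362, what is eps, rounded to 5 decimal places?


ln(367) ≈ 5.905362.
1*ln(N)/m ≈ 1*5.905362/92 ≈ 0.06418872.
eps = sqrt(0.06418872) ≈ 0.2533549 ≈ 0.25335.

0.25335


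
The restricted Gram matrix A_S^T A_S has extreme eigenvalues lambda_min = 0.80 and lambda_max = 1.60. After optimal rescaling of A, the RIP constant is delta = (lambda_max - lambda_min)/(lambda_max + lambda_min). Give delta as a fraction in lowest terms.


lambda_max - lambda_min = 1.60 - 0.80 = 0.80.
lambda_max + lambda_min = 1.60 + 0.80 = 2.40.
delta = 0.80/2.40 = 80/240 = 1/3.

1/3


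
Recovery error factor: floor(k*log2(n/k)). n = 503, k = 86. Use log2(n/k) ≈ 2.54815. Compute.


log2(n/k) = log2(503/86) ≈ 2.54815.
k*log2(n/k) ≈ 86*2.54815 = 219.1409.
floor(219.1409) = 219.

219


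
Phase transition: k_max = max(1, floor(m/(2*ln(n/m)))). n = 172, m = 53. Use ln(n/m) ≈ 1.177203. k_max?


n/m = 172/53.
ln(n/m) ≈ 1.177203.
2*ln(n/m) ≈ 2.354406.
m/(2*ln(n/m)) ≈ 53/2.354406 ≈ 22.511.
floor = 22.
k_max = max(1, 22) = 22.

22


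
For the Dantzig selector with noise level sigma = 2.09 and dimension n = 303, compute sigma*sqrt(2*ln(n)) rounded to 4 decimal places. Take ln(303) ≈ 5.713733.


ln(303) ≈ 5.713733.
2*ln(n) ≈ 11.427466.
sqrt(2*ln(n)) ≈ sqrt(11.427466) ≈ 3.380454.
threshold ≈ 2.09*3.380454 = 7.06514886 ≈ 7.0651.

7.0651


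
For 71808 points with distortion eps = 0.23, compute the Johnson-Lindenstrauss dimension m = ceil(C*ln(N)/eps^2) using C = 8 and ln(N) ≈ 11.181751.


ln(71808) ≈ 11.181751.
eps^2 = 0.23^2 = 0.0529.
C*ln(N)/eps^2 ≈ 8*11.181751/0.0529 ≈ 1691.002.
m = ceil(1691.002) = 1692.

1692


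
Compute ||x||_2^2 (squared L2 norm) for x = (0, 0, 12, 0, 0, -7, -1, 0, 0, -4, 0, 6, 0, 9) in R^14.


Non-zero entries: [(2, 12), (5, -7), (6, -1), (9, -4), (11, 6), (13, 9)]
Squares: [144, 49, 1, 16, 36, 81]
||x||_2^2 = sum = 327.

327


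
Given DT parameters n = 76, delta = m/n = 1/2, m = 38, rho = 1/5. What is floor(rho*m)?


m = 1/2*76 = 38.
rho = 1/5.
rho*m = 1/5*38 = 7.6.
k = floor(7.6) = 7.

7


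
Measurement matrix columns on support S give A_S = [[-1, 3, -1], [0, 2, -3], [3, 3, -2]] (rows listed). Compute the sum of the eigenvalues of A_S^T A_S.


Sum of eigenvalues of A_S^T A_S = trace(A_S^T A_S) = sum of squared column norms of A_S.
A_S^T A_S diagonal: [10, 22, 14].
trace = 10 + 22 + 14 = 46.

46


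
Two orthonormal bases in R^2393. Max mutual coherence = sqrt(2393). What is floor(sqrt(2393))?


48^2 = 2304 <= 2393 < 2401 = 49^2, so 48 <= sqrt(2393) < 49.
floor(sqrt(2393)) = 48.

48


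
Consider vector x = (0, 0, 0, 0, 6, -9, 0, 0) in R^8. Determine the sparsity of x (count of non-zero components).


Non-zero positions: [4, 5].
Sparsity = 2.

2


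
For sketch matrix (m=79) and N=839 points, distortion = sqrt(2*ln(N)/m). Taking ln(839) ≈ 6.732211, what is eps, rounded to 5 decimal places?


ln(839) ≈ 6.732211.
2*ln(N)/m ≈ 2*6.732211/79 ≈ 0.17043572.
eps = sqrt(0.17043572) ≈ 0.4128386 ≈ 0.41284.

0.41284


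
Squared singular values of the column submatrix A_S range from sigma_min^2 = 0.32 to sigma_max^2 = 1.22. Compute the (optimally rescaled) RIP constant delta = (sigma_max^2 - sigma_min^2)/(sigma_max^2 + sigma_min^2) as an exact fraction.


lambda_max - lambda_min = 1.22 - 0.32 = 0.90.
lambda_max + lambda_min = 1.22 + 0.32 = 1.54.
delta = 0.90/1.54 = 90/154 = 45/77.

45/77


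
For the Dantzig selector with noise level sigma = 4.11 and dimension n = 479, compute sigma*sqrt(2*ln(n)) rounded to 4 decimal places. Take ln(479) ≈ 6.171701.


ln(479) ≈ 6.171701.
2*ln(n) ≈ 12.343402.
sqrt(2*ln(n)) ≈ sqrt(12.343402) ≈ 3.513318.
threshold ≈ 4.11*3.513318 = 14.43973698 ≈ 14.4397.

14.4397


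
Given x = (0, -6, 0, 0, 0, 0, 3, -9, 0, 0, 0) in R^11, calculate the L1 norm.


Non-zero entries: [(1, -6), (6, 3), (7, -9)]
Absolute values: [6, 3, 9]
||x||_1 = sum = 18.

18


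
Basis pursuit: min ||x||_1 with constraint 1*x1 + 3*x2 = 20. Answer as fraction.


Axis intercepts:
  x1 = 20, x2 = 0: L1 = 20
  x1 = 0, x2 = 20/3: L1 = 20/3
x* = (0, 20/3)
||x*||_1 = 20/3.

20/3


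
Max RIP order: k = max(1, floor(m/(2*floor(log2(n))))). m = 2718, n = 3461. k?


floor(log2(3461)) = 11.
2*11 = 22.
m/(2*floor(log2(n))) = 2718/22 ≈ 123.5455.
floor = 123.
k = max(1, 123) = 123.

123


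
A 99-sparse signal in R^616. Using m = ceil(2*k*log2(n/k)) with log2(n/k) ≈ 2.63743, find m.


log2(n/k) = log2(616/99) ≈ 2.63743.
2*k*log2(n/k) ≈ 2*99*2.63743 = 522.21114.
m = ceil(522.21114) = 523.

523


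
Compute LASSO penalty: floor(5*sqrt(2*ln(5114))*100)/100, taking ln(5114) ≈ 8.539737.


ln(5114) ≈ 8.539737.
2*ln(n) ≈ 17.079474.
sqrt(2*ln(n)) ≈ sqrt(17.079474) ≈ 4.132732.
lambda ≈ 5*4.132732 = 20.66366.
floor(lambda*100)/100 = 20.66.

20.66


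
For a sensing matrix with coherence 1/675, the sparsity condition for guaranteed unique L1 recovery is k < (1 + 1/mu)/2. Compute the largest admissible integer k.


1/mu = 675.
1 + 1/mu = 676.
(1 + 1/mu)/2 = 338 is an integer and the inequality is strict, so k_max = 338 - 1 = 337.

337


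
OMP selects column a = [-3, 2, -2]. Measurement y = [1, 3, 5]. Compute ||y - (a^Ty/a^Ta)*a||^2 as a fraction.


a^T a = 17.
a^T y = -7.
coeff = -7/17 = -7/17.
||r||^2 = 546/17.

546/17


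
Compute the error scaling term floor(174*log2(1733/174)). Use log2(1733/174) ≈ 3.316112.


log2(n/k) = log2(1733/174) ≈ 3.316112.
k*log2(n/k) ≈ 174*3.316112 = 577.003488.
floor(577.003488) = 577.

577


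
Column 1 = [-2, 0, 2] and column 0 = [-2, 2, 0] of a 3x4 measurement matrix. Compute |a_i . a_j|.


Inner product: -2*-2 + 0*2 + 2*0
Products: [4, 0, 0]
Sum = 4.
|dot| = 4.

4


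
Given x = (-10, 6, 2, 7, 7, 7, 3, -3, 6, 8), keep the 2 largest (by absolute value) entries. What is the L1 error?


Sorted |x_i| descending: [10, 8, 7, 7, 7, 6, 6, 3, 3, 2]
Keep top 2: [10, 8]
Tail entries: [7, 7, 7, 6, 6, 3, 3, 2]
L1 error = sum of tail = 41.

41


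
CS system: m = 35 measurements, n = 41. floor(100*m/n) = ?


100*m/n = 100*35/41 ≈ 85.3659.
floor = 85.

85


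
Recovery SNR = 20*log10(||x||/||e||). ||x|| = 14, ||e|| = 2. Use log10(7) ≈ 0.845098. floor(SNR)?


||x||/||e|| = 14/2 = 7.
log10(7) ≈ 0.845098.
20*log10(||x||/||e||) ≈ 20*0.845098 = 16.90196.
floor(16.90196) = 16.

16


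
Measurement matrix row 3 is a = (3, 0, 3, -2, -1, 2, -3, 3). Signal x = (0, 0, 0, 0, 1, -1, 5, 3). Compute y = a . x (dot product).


Non-zero terms: ['-1*1', '2*-1', '-3*5', '3*3']
Products: [-1, -2, -15, 9]
y = sum = -9.

-9


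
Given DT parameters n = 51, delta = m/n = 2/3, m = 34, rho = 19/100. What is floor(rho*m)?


m = 2/3*51 = 34.
rho = 19/100.
rho*m = 19/100*34 = 6.46.
k = floor(6.46) = 6.

6


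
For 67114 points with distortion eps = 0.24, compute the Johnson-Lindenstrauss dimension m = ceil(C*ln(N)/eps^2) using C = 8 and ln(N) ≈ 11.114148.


ln(67114) ≈ 11.114148.
eps^2 = 0.24^2 = 0.0576.
C*ln(N)/eps^2 ≈ 8*11.114148/0.0576 ≈ 1543.6317.
m = ceil(1543.6317) = 1544.

1544


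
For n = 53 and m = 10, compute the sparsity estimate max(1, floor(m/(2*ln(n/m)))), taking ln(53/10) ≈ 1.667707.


n/m = 53/10.
ln(n/m) ≈ 1.667707.
2*ln(n/m) ≈ 3.335414.
m/(2*ln(n/m)) ≈ 10/3.335414 ≈ 2.9981.
floor = 2.
k_max = max(1, 2) = 2.

2


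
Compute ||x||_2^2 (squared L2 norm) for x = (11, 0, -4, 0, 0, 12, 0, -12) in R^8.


Non-zero entries: [(0, 11), (2, -4), (5, 12), (7, -12)]
Squares: [121, 16, 144, 144]
||x||_2^2 = sum = 425.

425


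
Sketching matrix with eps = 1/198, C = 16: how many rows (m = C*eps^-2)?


1/eps = 198.
(1/eps)^2 = 39204.
m = 16*39204 = 627264.

627264


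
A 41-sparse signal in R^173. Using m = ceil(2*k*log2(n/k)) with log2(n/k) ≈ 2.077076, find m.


log2(n/k) = log2(173/41) ≈ 2.077076.
2*k*log2(n/k) ≈ 2*41*2.077076 = 170.320232.
m = ceil(170.320232) = 171.

171


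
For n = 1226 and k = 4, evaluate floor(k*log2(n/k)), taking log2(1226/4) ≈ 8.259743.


log2(n/k) = log2(1226/4) ≈ 8.259743.
k*log2(n/k) ≈ 4*8.259743 = 33.038972.
floor(33.038972) = 33.

33


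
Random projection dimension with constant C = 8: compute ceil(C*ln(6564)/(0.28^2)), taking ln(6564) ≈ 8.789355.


ln(6564) ≈ 8.789355.
eps^2 = 0.28^2 = 0.0784.
C*ln(N)/eps^2 ≈ 8*8.789355/0.0784 ≈ 896.873.
m = ceil(896.873) = 897.

897


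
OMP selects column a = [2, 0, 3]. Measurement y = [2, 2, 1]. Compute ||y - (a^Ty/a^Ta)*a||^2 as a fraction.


a^T a = 13.
a^T y = 7.
coeff = 7/13 = 7/13.
||r||^2 = 68/13.

68/13


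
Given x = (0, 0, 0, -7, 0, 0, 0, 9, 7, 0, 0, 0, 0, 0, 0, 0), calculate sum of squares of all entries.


Non-zero entries: [(3, -7), (7, 9), (8, 7)]
Squares: [49, 81, 49]
||x||_2^2 = sum = 179.

179


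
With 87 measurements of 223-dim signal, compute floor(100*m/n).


100*m/n = 100*87/223 ≈ 39.0135.
floor = 39.

39


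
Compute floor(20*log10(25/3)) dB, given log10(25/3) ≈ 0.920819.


||x||/||e|| = 25/3.
log10(25/3) ≈ 0.920819.
20*log10(||x||/||e||) ≈ 20*0.920819 = 18.41638.
floor(18.41638) = 18.

18


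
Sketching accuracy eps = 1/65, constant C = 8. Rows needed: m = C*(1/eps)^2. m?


1/eps = 65.
(1/eps)^2 = 4225.
m = 8*4225 = 33800.

33800


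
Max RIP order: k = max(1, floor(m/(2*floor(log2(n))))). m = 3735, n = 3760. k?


floor(log2(3760)) = 11.
2*11 = 22.
m/(2*floor(log2(n))) = 3735/22 ≈ 169.7727.
floor = 169.
k = max(1, 169) = 169.

169


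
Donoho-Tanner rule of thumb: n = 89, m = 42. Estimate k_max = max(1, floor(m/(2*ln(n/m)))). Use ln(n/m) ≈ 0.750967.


n/m = 89/42.
ln(n/m) ≈ 0.750967.
2*ln(n/m) ≈ 1.501934.
m/(2*ln(n/m)) ≈ 42/1.501934 ≈ 27.9639.
floor = 27.
k_max = max(1, 27) = 27.

27


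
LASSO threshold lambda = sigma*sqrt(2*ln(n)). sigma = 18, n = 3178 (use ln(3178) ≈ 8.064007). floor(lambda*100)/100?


ln(3178) ≈ 8.064007.
2*ln(n) ≈ 16.128014.
sqrt(2*ln(n)) ≈ sqrt(16.128014) ≈ 4.01597.
lambda ≈ 18*4.01597 = 72.28746.
floor(lambda*100)/100 = 72.28.

72.28


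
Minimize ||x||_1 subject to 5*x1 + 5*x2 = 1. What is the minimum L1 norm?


Axis intercepts:
  x1 = 1/5, x2 = 0: L1 = 1/5
  x1 = 0, x2 = 1/5: L1 = 1/5
x* = (1/5, 0)
||x*||_1 = 1/5.

1/5


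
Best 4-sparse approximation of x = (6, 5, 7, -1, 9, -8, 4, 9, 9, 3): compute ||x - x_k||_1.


Sorted |x_i| descending: [9, 9, 9, 8, 7, 6, 5, 4, 3, 1]
Keep top 4: [9, 9, 9, 8]
Tail entries: [7, 6, 5, 4, 3, 1]
L1 error = sum of tail = 26.

26


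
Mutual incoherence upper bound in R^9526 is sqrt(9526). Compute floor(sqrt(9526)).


97^2 = 9409 <= 9526 < 9604 = 98^2, so 97 <= sqrt(9526) < 98.
floor(sqrt(9526)) = 97.

97


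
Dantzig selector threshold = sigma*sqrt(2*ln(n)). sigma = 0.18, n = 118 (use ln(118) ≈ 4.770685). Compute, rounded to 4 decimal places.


ln(118) ≈ 4.770685.
2*ln(n) ≈ 9.54137.
sqrt(2*ln(n)) ≈ sqrt(9.54137) ≈ 3.088911.
threshold ≈ 0.18*3.088911 = 0.55600398 ≈ 0.5560.

0.5560


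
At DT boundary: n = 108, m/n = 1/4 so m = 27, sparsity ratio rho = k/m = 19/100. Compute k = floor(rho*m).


m = 1/4*108 = 27.
rho = 19/100.
rho*m = 19/100*27 = 5.13.
k = floor(5.13) = 5.

5


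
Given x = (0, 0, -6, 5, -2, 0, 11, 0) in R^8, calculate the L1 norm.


Non-zero entries: [(2, -6), (3, 5), (4, -2), (6, 11)]
Absolute values: [6, 5, 2, 11]
||x||_1 = sum = 24.

24


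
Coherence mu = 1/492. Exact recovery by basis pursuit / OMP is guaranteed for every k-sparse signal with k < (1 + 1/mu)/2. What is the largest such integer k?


1/mu = 492.
1 + 1/mu = 493.
(1 + 1/mu)/2 = 246.5 is not an integer, so k_max = floor(246.5) = 246.

246


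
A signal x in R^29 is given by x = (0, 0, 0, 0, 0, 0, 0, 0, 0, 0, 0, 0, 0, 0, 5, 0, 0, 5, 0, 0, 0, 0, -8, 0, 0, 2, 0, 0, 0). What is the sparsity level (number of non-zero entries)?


Non-zero positions: [14, 17, 22, 25].
Sparsity = 4.

4


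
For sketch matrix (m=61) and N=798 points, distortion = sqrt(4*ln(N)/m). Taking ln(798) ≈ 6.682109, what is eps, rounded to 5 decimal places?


ln(798) ≈ 6.682109.
4*ln(N)/m ≈ 4*6.682109/61 ≈ 0.43817108.
eps = sqrt(0.43817108) ≈ 0.6619449 ≈ 0.66194.

0.66194


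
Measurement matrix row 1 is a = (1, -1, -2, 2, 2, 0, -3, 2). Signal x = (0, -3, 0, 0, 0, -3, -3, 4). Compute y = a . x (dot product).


Non-zero terms: ['-1*-3', '0*-3', '-3*-3', '2*4']
Products: [3, 0, 9, 8]
y = sum = 20.

20


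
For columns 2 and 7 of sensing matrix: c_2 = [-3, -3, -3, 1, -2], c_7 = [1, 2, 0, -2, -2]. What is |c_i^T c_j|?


Inner product: -3*1 + -3*2 + -3*0 + 1*-2 + -2*-2
Products: [-3, -6, 0, -2, 4]
Sum = -7.
|dot| = 7.

7


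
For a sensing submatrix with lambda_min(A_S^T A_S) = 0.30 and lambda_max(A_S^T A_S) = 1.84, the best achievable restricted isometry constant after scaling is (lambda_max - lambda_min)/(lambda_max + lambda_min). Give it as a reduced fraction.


lambda_max - lambda_min = 1.84 - 0.30 = 1.54.
lambda_max + lambda_min = 1.84 + 0.30 = 2.14.
delta = 1.54/2.14 = 154/214 = 77/107.

77/107


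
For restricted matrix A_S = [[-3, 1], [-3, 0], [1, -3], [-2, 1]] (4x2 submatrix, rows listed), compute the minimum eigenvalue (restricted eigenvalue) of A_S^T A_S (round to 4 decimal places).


A_S^T A_S = [[23, -8], [-8, 11]].
trace = 34.
det = 189.
disc = trace^2 - 4*det = 1156 - 4*189 = 400.
sqrt(400) = 20.
lam_min = (34 - 20)/2 = 7 = 7.0000.

7.0000


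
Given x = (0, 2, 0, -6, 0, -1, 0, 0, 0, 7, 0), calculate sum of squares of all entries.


Non-zero entries: [(1, 2), (3, -6), (5, -1), (9, 7)]
Squares: [4, 36, 1, 49]
||x||_2^2 = sum = 90.

90


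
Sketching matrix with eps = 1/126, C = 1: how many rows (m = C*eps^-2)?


1/eps = 126.
(1/eps)^2 = 15876.
m = 1*15876 = 15876.

15876


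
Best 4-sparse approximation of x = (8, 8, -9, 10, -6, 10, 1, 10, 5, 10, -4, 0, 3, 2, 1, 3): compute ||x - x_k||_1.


Sorted |x_i| descending: [10, 10, 10, 10, 9, 8, 8, 6, 5, 4, 3, 3, 2, 1, 1, 0]
Keep top 4: [10, 10, 10, 10]
Tail entries: [9, 8, 8, 6, 5, 4, 3, 3, 2, 1, 1, 0]
L1 error = sum of tail = 50.

50


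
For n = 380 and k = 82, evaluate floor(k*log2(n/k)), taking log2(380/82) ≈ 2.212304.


log2(n/k) = log2(380/82) ≈ 2.212304.
k*log2(n/k) ≈ 82*2.212304 = 181.408928.
floor(181.408928) = 181.

181


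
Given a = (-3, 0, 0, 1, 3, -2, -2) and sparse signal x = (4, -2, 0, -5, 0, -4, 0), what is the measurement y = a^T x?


Non-zero terms: ['-3*4', '0*-2', '1*-5', '-2*-4']
Products: [-12, 0, -5, 8]
y = sum = -9.

-9


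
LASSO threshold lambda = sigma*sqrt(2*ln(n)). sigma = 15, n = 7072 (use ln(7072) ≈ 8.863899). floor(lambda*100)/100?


ln(7072) ≈ 8.863899.
2*ln(n) ≈ 17.727798.
sqrt(2*ln(n)) ≈ sqrt(17.727798) ≈ 4.210439.
lambda ≈ 15*4.210439 = 63.156585.
floor(lambda*100)/100 = 63.15.

63.15


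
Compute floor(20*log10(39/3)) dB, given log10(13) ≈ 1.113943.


||x||/||e|| = 39/3 = 13.
log10(13) ≈ 1.113943.
20*log10(||x||/||e||) ≈ 20*1.113943 = 22.27886.
floor(22.27886) = 22.

22


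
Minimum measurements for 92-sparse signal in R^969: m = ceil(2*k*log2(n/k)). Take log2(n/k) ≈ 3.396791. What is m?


log2(n/k) = log2(969/92) ≈ 3.396791.
2*k*log2(n/k) ≈ 2*92*3.396791 = 625.009544.
m = ceil(625.009544) = 626.

626


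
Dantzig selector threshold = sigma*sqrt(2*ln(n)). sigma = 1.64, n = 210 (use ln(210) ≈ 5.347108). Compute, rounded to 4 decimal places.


ln(210) ≈ 5.347108.
2*ln(n) ≈ 10.694216.
sqrt(2*ln(n)) ≈ sqrt(10.694216) ≈ 3.270201.
threshold ≈ 1.64*3.270201 = 5.36312964 ≈ 5.3631.

5.3631


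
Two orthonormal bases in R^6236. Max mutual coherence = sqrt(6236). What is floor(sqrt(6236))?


78^2 = 6084 <= 6236 < 6241 = 79^2, so 78 <= sqrt(6236) < 79.
floor(sqrt(6236)) = 78.

78


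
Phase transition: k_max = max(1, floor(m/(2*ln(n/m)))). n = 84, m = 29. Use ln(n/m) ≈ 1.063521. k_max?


n/m = 84/29.
ln(n/m) ≈ 1.063521.
2*ln(n/m) ≈ 2.127042.
m/(2*ln(n/m)) ≈ 29/2.127042 ≈ 13.634.
floor = 13.
k_max = max(1, 13) = 13.

13


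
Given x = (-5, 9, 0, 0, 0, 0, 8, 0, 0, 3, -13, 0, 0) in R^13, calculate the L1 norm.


Non-zero entries: [(0, -5), (1, 9), (6, 8), (9, 3), (10, -13)]
Absolute values: [5, 9, 8, 3, 13]
||x||_1 = sum = 38.

38


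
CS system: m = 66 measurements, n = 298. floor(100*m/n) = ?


100*m/n = 100*66/298 ≈ 22.1477.
floor = 22.

22


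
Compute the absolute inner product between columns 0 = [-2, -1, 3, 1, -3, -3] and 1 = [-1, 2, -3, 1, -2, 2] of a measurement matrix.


Inner product: -2*-1 + -1*2 + 3*-3 + 1*1 + -3*-2 + -3*2
Products: [2, -2, -9, 1, 6, -6]
Sum = -8.
|dot| = 8.

8


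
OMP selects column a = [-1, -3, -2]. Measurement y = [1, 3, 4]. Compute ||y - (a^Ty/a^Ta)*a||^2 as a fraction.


a^T a = 14.
a^T y = -18.
coeff = -18/14 = -9/7.
||r||^2 = 20/7.

20/7


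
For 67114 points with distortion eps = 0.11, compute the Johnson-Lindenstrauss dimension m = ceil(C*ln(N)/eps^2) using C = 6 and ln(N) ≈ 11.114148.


ln(67114) ≈ 11.114148.
eps^2 = 0.11^2 = 0.0121.
C*ln(N)/eps^2 ≈ 6*11.114148/0.0121 ≈ 5511.1478.
m = ceil(5511.1478) = 5512.

5512


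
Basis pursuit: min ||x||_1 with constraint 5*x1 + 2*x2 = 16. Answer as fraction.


Axis intercepts:
  x1 = 16/5, x2 = 0: L1 = 16/5
  x1 = 0, x2 = 8: L1 = 8
x* = (16/5, 0)
||x*||_1 = 16/5.

16/5


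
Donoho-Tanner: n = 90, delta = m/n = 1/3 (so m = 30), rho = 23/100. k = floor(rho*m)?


m = 1/3*90 = 30.
rho = 23/100.
rho*m = 23/100*30 = 6.9.
k = floor(6.9) = 6.

6


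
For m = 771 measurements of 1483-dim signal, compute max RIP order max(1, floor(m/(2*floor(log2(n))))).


floor(log2(1483)) = 10.
2*10 = 20.
m/(2*floor(log2(n))) = 771/20 ≈ 38.55.
floor = 38.
k = max(1, 38) = 38.

38


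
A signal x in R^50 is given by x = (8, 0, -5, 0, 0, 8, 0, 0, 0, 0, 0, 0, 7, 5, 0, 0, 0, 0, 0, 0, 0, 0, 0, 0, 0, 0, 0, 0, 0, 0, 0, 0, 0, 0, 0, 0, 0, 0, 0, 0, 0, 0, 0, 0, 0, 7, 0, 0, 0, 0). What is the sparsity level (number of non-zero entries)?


Non-zero positions: [0, 2, 5, 12, 13, 45].
Sparsity = 6.

6


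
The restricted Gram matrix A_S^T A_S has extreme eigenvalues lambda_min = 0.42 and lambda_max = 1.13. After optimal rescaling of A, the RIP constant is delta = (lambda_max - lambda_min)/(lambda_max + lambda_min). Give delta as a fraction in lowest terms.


lambda_max - lambda_min = 1.13 - 0.42 = 0.71.
lambda_max + lambda_min = 1.13 + 0.42 = 1.55.
delta = 0.71/1.55 = 71/155.

71/155


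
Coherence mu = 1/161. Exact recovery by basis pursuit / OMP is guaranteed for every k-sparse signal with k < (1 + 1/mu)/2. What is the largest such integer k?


1/mu = 161.
1 + 1/mu = 162.
(1 + 1/mu)/2 = 81 is an integer and the inequality is strict, so k_max = 81 - 1 = 80.

80


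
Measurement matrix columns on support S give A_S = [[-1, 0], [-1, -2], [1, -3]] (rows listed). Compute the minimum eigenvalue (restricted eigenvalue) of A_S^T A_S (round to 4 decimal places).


A_S^T A_S = [[3, -1], [-1, 13]].
trace = 16.
det = 38.
disc = trace^2 - 4*det = 256 - 4*38 = 104.
sqrt(104) ≈ 10.198039.
lam_min = (16 - sqrt(104))/2 ≈ (16 - 10.198039)/2 = 2.9009805 ≈ 2.9010.

2.9010


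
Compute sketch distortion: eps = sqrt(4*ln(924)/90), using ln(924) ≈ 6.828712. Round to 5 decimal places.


ln(924) ≈ 6.828712.
4*ln(N)/m ≈ 4*6.828712/90 ≈ 0.30349831.
eps = sqrt(0.30349831) ≈ 0.5509068 ≈ 0.55091.

0.55091


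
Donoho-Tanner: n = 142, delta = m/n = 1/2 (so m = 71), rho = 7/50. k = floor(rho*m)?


m = 1/2*142 = 71.
rho = 7/50.
rho*m = 7/50*71 = 9.94.
k = floor(9.94) = 9.

9


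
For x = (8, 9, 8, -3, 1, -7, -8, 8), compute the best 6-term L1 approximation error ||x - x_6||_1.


Sorted |x_i| descending: [9, 8, 8, 8, 8, 7, 3, 1]
Keep top 6: [9, 8, 8, 8, 8, 7]
Tail entries: [3, 1]
L1 error = sum of tail = 4.

4


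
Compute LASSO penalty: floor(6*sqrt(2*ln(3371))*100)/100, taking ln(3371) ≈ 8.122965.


ln(3371) ≈ 8.122965.
2*ln(n) ≈ 16.24593.
sqrt(2*ln(n)) ≈ sqrt(16.24593) ≈ 4.030624.
lambda ≈ 6*4.030624 = 24.183744.
floor(lambda*100)/100 = 24.18.

24.18


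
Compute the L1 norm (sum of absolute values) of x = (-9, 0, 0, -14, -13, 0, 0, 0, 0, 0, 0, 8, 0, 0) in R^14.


Non-zero entries: [(0, -9), (3, -14), (4, -13), (11, 8)]
Absolute values: [9, 14, 13, 8]
||x||_1 = sum = 44.

44


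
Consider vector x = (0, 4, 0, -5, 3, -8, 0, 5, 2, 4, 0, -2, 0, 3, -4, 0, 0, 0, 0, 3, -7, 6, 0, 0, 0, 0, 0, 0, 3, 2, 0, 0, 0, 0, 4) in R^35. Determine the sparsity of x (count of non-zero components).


Non-zero positions: [1, 3, 4, 5, 7, 8, 9, 11, 13, 14, 19, 20, 21, 28, 29, 34].
Sparsity = 16.

16


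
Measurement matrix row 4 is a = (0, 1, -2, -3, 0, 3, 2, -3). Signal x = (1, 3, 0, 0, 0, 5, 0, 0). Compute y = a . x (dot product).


Non-zero terms: ['0*1', '1*3', '3*5']
Products: [0, 3, 15]
y = sum = 18.

18


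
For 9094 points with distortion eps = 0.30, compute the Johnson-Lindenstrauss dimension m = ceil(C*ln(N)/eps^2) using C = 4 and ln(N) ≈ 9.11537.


ln(9094) ≈ 9.11537.
eps^2 = 0.30^2 = 0.09.
C*ln(N)/eps^2 ≈ 4*9.11537/0.09 ≈ 405.1276.
m = ceil(405.1276) = 406.

406


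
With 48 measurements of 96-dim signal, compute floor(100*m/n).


100*m/n = 100*48/96 ≈ 50.0.
floor = 50.

50


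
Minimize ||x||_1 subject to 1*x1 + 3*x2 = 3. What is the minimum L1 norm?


Axis intercepts:
  x1 = 3, x2 = 0: L1 = 3
  x1 = 0, x2 = 1: L1 = 1
x* = (0, 1)
||x*||_1 = 1.

1


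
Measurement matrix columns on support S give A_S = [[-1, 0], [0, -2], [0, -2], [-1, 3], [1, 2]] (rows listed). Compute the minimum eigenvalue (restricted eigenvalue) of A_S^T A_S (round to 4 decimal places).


A_S^T A_S = [[3, -1], [-1, 21]].
trace = 24.
det = 62.
disc = trace^2 - 4*det = 576 - 4*62 = 328.
sqrt(328) ≈ 18.110770.
lam_min = (24 - sqrt(328))/2 ≈ (24 - 18.110770)/2 = 2.944615 ≈ 2.9446.

2.9446


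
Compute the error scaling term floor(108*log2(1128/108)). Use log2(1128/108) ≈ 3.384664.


log2(n/k) = log2(1128/108) ≈ 3.384664.
k*log2(n/k) ≈ 108*3.384664 = 365.543712.
floor(365.543712) = 365.

365


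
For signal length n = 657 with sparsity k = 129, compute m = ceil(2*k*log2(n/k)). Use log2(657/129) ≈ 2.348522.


log2(n/k) = log2(657/129) ≈ 2.348522.
2*k*log2(n/k) ≈ 2*129*2.348522 = 605.918676.
m = ceil(605.918676) = 606.

606


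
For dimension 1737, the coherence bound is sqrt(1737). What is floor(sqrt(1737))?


41^2 = 1681 <= 1737 < 1764 = 42^2, so 41 <= sqrt(1737) < 42.
floor(sqrt(1737)) = 41.

41


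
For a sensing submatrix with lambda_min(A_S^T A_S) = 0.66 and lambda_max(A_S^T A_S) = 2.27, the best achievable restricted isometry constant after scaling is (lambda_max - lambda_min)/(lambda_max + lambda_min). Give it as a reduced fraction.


lambda_max - lambda_min = 2.27 - 0.66 = 1.61.
lambda_max + lambda_min = 2.27 + 0.66 = 2.93.
delta = 1.61/2.93 = 161/293.

161/293


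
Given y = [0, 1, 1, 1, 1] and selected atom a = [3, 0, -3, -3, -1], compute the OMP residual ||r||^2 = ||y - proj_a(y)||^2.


a^T a = 28.
a^T y = -7.
coeff = -7/28 = -1/4.
||r||^2 = 9/4.

9/4


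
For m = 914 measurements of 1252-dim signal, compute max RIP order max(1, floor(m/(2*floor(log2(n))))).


floor(log2(1252)) = 10.
2*10 = 20.
m/(2*floor(log2(n))) = 914/20 ≈ 45.7.
floor = 45.
k = max(1, 45) = 45.

45


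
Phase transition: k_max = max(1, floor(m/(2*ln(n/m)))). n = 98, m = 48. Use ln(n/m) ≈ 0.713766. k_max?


n/m = 98/48 = 49/24.
ln(n/m) ≈ 0.713766.
2*ln(n/m) ≈ 1.427532.
m/(2*ln(n/m)) ≈ 48/1.427532 ≈ 33.6245.
floor = 33.
k_max = max(1, 33) = 33.

33


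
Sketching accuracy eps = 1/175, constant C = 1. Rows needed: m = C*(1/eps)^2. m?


1/eps = 175.
(1/eps)^2 = 30625.
m = 1*30625 = 30625.

30625


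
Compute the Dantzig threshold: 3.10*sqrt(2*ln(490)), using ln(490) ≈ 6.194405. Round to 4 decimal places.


ln(490) ≈ 6.194405.
2*ln(n) ≈ 12.38881.
sqrt(2*ln(n)) ≈ sqrt(12.38881) ≈ 3.519774.
threshold ≈ 3.10*3.519774 = 10.9112994 ≈ 10.9113.

10.9113


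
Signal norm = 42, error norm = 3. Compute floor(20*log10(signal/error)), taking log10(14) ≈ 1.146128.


||x||/||e|| = 42/3 = 14.
log10(14) ≈ 1.146128.
20*log10(||x||/||e||) ≈ 20*1.146128 = 22.92256.
floor(22.92256) = 22.

22


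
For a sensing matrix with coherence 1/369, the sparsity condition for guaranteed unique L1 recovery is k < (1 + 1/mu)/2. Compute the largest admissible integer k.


1/mu = 369.
1 + 1/mu = 370.
(1 + 1/mu)/2 = 185 is an integer and the inequality is strict, so k_max = 185 - 1 = 184.

184


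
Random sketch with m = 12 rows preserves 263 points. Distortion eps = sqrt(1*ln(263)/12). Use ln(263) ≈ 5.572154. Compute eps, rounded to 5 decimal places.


ln(263) ≈ 5.572154.
1*ln(N)/m ≈ 1*5.572154/12 ≈ 0.46434617.
eps = sqrt(0.46434617) ≈ 0.6814295 ≈ 0.68143.

0.68143


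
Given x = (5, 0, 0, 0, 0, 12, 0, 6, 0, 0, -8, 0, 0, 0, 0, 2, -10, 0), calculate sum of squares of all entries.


Non-zero entries: [(0, 5), (5, 12), (7, 6), (10, -8), (15, 2), (16, -10)]
Squares: [25, 144, 36, 64, 4, 100]
||x||_2^2 = sum = 373.

373


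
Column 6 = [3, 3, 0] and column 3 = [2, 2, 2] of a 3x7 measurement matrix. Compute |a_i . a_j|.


Inner product: 3*2 + 3*2 + 0*2
Products: [6, 6, 0]
Sum = 12.
|dot| = 12.

12


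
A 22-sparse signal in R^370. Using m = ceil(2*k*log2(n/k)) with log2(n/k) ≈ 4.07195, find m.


log2(n/k) = log2(370/22) ≈ 4.07195.
2*k*log2(n/k) ≈ 2*22*4.07195 = 179.1658.
m = ceil(179.1658) = 180.

180
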